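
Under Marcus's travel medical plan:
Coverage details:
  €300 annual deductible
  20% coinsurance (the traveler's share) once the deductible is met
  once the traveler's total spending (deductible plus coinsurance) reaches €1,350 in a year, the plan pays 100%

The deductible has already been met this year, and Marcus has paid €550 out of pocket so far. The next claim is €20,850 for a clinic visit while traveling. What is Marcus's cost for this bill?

€800

With the deductible met, the entire €20,850 is subject to coinsurance.
20% of €20,850 = €4,170 falls to the traveler.
That would bring total out-of-pocket to €4,720, past the €1,350 cap. The traveler is capped at €1,350 − €550 = €800 on this claim.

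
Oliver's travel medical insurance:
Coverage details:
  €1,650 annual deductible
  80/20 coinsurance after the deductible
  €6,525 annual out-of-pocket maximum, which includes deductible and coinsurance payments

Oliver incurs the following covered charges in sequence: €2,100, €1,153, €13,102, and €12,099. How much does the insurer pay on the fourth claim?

€10,165

#1 (€2,100): €1,650 to deductible, leaving €450; traveler's 20% is €90. Cost to traveler: €1,740. OOP to date €1,740. Insurer: €2,100 − €1,740 = €360.
#2 (€1,153): 20% coinsurance on €1,153 = €230.60. Cost to traveler: €230.60. OOP to date €1,970.60. Plan pays €1,153 − €230.60 = €922.40.
#3 (€13,102): deductible met; 20% of €13,102 = €2,620.40. Traveler owes €2,620.40 (running OOP €4,591). Plan pays €13,102 − €2,620.40 = €10,481.60.
#4 (€12,099): deductible already satisfied, so traveler's share is 20% × €12,099 = €2,419.80. That would push OOP to €7,010.80, over the €6,525 cap, so traveler pays €6,525 − €4,591 = €1,934. Insurer: €12,099 − €1,934 = €10,165.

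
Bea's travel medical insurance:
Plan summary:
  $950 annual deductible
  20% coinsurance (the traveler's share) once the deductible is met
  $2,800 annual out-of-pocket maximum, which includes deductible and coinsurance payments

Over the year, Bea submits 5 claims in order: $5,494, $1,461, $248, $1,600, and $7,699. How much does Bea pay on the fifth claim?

Bill 1, $5,494: deductible takes $950, $4,544 remains; coinsurance $4,544 × 20% = $908.80. Cost to traveler: $1,858.80. OOP to date $1,858.80.
Bill 2, $1,461: 20% coinsurance on $1,461 = $292.20. Traveler owes $292.20 (running OOP $2,151).
Bill 3, $248: deductible met; 20% of $248 = $49.60. Cost to traveler: $49.60. OOP to date $2,200.60.
Bill 4, $1,600: deductible met; 20% of $1,600 = $320. Traveler owes $320 (running OOP $2,520.60).
Bill 5, $7,699: deductible already satisfied, so traveler's share is 20% × $7,699 = $1,539.80. That would push OOP to $4,060.40, over the $2,800 cap, so traveler pays $2,800 − $2,520.60 = $279.40.

$279.40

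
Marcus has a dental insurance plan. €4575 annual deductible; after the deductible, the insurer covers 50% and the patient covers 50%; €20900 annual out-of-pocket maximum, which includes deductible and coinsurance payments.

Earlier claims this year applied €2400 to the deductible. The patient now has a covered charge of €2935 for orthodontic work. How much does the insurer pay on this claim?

Deductible still to meet: €4575 − €2400 = €2175.
That leaves €2935 − €2175 = €760 for coinsurance.
50% of €760 = €380 falls to the patient.
That puts the patient's cost at €2175 + €380 = €2555 before any cap.
Year-to-date out-of-pocket becomes €2400 + €2555 = €4955, still under the €20900 maximum, so no cap applies.
The insurer covers the remainder: €2935 − €2555 = €380.

€380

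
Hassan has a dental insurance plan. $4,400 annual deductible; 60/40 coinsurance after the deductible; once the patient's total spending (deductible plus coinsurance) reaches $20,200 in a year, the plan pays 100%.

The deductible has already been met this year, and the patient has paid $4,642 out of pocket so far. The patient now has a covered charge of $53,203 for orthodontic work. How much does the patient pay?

$15,558

With the deductible met, the entire $53,203 is subject to coinsurance.
40% of $53,203 = $21,281.20 falls to the patient.
Adding $21,281.20 to the $4,642 already spent would give $25,923.20, which exceeds the $20,200 cap; the patient pays just $20,200 − $4,642 = $15,558.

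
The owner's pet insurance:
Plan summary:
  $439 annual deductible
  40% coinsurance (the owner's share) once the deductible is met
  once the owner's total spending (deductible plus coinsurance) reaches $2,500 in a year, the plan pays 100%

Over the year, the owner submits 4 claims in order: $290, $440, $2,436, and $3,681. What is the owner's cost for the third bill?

$974.40

Bill 1, $290: all of it applies to the deductible. Owner pays $290; OOP now $290.
Bill 2, $440: deductible takes $149, $291 remains; 40% of $291 = $116.40. Owner pays $265.40; OOP now $555.40.
Bill 3, $2,436: 40% coinsurance on $2,436 = $974.40. Owner pays $974.40; OOP now $1,529.80.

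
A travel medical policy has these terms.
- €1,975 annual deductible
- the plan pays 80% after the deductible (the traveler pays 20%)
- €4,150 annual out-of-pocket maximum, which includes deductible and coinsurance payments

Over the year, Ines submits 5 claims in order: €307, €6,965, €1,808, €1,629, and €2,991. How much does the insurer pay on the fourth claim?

€1,303.20

Claim 1 (€307): fully absorbed by the deductible. Traveler pays €307; OOP now €307. Plan pays €307 − €307 = €0.
Claim 2 (€6,965): deductible takes €1,668, €5,297 remains; 20% of €5,297 = €1,059.40. Traveler pays €2,727.40; OOP now €3,034.40. Plan pays €6,965 − €2,727.40 = €4,237.60.
Claim 3 (€1,808): 20% coinsurance on €1,808 = €361.60. Traveler pays €361.60; OOP now €3,396. Plan pays €1,808 − €361.60 = €1,446.40.
Claim 4 (€1,629): deductible already satisfied, so traveler's share is 20% × €1,629 = €325.80. Traveler owes €325.80 (running OOP €3,721.80). Insurer: €1,629 − €325.80 = €1,303.20.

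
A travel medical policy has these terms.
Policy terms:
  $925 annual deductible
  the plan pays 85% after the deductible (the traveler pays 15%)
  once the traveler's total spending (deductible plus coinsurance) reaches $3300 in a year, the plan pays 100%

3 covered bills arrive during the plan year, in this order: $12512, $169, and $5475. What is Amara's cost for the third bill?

$611.60

Claim 1 ($12512): deductible takes $925, $11587 remains; coinsurance $11587 × 15% = $1738.05. Traveler owes $2663.05 (running OOP $2663.05).
Claim 2 ($169): deductible met; 15% of $169 = $25.35. Traveler owes $25.35 (running OOP $2688.40).
Claim 3 ($5475): deductible met; 15% of $5475 = $821.25. Adding that to $2688.40 gives $3509.65, past the $3300 cap; traveler pays only $3300 − $2688.40 = $611.60.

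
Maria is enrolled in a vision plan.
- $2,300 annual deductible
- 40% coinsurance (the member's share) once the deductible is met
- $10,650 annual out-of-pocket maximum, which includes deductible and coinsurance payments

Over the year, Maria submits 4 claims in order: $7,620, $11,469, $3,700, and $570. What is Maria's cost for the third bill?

$1,480

#1 ($7,620): $2,300 to deductible, leaving $5,320; 40% of $5,320 = $2,128. Member owes $4,428 (running OOP $4,428).
#2 ($11,469): deductible already satisfied, so member's share is 40% × $11,469 = $4,587.60. Cost to member: $4,587.60. OOP to date $9,015.60.
#3 ($3,700): 40% coinsurance on $3,700 = $1,480. Member owes $1,480 (running OOP $10,495.60).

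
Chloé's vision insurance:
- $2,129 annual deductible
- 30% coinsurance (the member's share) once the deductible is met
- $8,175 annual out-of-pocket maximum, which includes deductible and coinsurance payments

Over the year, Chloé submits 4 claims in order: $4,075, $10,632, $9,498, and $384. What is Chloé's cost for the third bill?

Bill 1, $4,075: $2,129 finishes the deductible; $1,946 goes to coinsurance; 30% of $1,946 = $583.80. Member owes $2,712.80 (running OOP $2,712.80).
Bill 2, $10,632: 30% coinsurance on $10,632 = $3,189.60. Member owes $3,189.60 (running OOP $5,902.40).
Bill 3, $9,498: deductible met; 30% of $9,498 = $2,849.40. OOP would hit $8,751.80 > $8,175, so the cap limits the member to $8,175 − $5,902.40 = $2,272.60.

$2,272.60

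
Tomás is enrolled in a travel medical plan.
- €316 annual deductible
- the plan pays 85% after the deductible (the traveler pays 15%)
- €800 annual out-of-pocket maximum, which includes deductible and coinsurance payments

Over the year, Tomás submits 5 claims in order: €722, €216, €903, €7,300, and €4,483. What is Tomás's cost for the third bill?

€135.45

Claim 1 — €722: deductible takes €316, €406 remains; 15% of €406 = €60.90. Cost to traveler: €376.90. OOP to date €376.90.
Claim 2 — €216: 15% coinsurance on €216 = €32.40. Cost to traveler: €32.40. OOP to date €409.30.
Claim 3 — €903: deductible met; 15% of €903 = €135.45. Traveler owes €135.45 (running OOP €544.75).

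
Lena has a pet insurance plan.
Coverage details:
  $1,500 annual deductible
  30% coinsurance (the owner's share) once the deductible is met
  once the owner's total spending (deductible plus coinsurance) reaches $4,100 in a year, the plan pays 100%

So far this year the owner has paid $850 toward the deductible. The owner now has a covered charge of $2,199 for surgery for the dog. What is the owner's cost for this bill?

$1,114.70

Deductible still to meet: $1,500 − $850 = $650.
The remaining $1,549 (= $2,199 − $650) moves to coinsurance.
Owner's 30% share of $1,549 is $464.70.
That puts the owner's cost at $650 + $464.70 = $1,114.70 before any cap.
Year-to-date out-of-pocket becomes $850 + $1,114.70 = $1,964.70, still under the $4,100 maximum, so no cap applies.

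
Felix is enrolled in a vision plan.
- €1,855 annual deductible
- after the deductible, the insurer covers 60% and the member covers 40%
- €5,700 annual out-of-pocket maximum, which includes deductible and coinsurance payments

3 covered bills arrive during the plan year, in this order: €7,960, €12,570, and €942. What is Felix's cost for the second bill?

€1,403

#1 (€7,960): €1,855 to deductible, leaving €6,105; coinsurance €6,105 × 40% = €2,442. Member owes €4,297 (running OOP €4,297).
#2 (€12,570): deductible met; 40% of €12,570 = €5,028. Adding that to €4,297 gives €9,325, past the €5,700 cap; member pays only €5,700 − €4,297 = €1,403.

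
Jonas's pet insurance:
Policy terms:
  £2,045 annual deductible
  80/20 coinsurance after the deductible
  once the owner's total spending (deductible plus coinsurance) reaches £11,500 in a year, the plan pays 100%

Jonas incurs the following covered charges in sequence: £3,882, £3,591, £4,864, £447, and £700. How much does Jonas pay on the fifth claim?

£140

#1 (£3,882): £2,045 finishes the deductible; £1,837 goes to coinsurance; 20% of £1,837 = £367.40. Owner owes £2,412.40 (running OOP £2,412.40).
#2 (£3,591): deductible met; 20% of £3,591 = £718.20. Cost to owner: £718.20. OOP to date £3,130.60.
#3 (£4,864): 20% coinsurance on £4,864 = £972.80. Owner owes £972.80 (running OOP £4,103.40).
#4 (£447): 20% coinsurance on £447 = £89.40. Cost to owner: £89.40. OOP to date £4,192.80.
#5 (£700): 20% coinsurance on £700 = £140. Cost to owner: £140. OOP to date £4,332.80.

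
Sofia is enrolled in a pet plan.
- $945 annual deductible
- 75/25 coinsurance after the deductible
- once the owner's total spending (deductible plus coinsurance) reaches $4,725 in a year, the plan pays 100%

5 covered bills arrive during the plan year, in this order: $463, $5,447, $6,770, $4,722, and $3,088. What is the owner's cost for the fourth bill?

Bill 1, $463: entire amount goes to the deductible. Owner owes $463 (running OOP $463).
Bill 2, $5,447: deductible takes $482, $4,965 remains; owner's 25% is $1,241.25. Owner owes $1,723.25 (running OOP $2,186.25).
Bill 3, $6,770: deductible met; 25% of $6,770 = $1,692.50. Owner owes $1,692.50 (running OOP $3,878.75).
Bill 4, $4,722: deductible met; 25% of $4,722 = $1,180.50. That would push OOP to $5,059.25, over the $4,725 cap, so owner pays $4,725 − $3,878.75 = $846.25.

$846.25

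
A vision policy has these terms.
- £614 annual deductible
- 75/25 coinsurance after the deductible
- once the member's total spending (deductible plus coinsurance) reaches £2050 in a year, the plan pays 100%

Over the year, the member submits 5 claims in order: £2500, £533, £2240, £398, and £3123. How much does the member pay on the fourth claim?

#1 (£2500): £614 to deductible, leaving £1886; member's 25% is £471.50. Member pays £1085.50; OOP now £1085.50.
#2 (£533): 25% coinsurance on £533 = £133.25. Member pays £133.25; OOP now £1218.75.
#3 (£2240): deductible met; 25% of £2240 = £560. Member owes £560 (running OOP £1778.75).
#4 (£398): 25% coinsurance on £398 = £99.50. Cost to member: £99.50. OOP to date £1878.25.

£99.50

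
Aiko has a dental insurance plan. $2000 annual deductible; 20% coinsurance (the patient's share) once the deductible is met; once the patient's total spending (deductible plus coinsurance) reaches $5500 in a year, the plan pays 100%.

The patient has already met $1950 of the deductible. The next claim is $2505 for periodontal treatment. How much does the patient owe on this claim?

$1950 of the $2000 deductible is already met, leaving $50.
That leaves $2505 − $50 = $2455 for coinsurance.
Patient's 20% share of $2455 is $491.
Patient responsibility before any cap: $50 + $491 = $541.
Cumulative spending $1950 + $541 = $2491 stays under the $5500 maximum.

$541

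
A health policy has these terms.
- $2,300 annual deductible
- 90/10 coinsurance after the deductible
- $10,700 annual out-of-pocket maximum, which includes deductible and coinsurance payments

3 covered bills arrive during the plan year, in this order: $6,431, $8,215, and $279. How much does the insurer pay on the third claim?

$251.10

Claim 1 ($6,431): $2,300 finishes the deductible; $4,131 goes to coinsurance; 10% of $4,131 = $413.10. Patient owes $2,713.10 (running OOP $2,713.10). Insurer: $6,431 − $2,713.10 = $3,717.90.
Claim 2 ($8,215): 10% coinsurance on $8,215 = $821.50. Cost to patient: $821.50. OOP to date $3,534.60. Insurer: $8,215 − $821.50 = $7,393.50.
Claim 3 ($279): 10% coinsurance on $279 = $27.90. Patient owes $27.90 (running OOP $3,562.50). Insurer: $279 − $27.90 = $251.10.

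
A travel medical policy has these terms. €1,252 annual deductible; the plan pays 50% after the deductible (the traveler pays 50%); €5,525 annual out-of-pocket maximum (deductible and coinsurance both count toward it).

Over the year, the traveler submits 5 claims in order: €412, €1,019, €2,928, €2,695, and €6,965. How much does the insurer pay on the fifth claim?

€5,593

Claim 1 — €412: entire amount goes to the deductible. Traveler owes €412 (running OOP €412). Insurer: €412 − €412 = €0.
Claim 2 — €1,019: deductible takes €840, €179 remains; 50% of €179 = €89.50. Cost to traveler: €929.50. OOP to date €1,341.50. Insurer: €1,019 − €929.50 = €89.50.
Claim 3 — €2,928: deductible met; 50% of €2,928 = €1,464. Traveler pays €1,464; OOP now €2,805.50. Plan pays €2,928 − €1,464 = €1,464.
Claim 4 — €2,695: 50% coinsurance on €2,695 = €1,347.50. Cost to traveler: €1,347.50. OOP to date €4,153. Plan pays €2,695 − €1,347.50 = €1,347.50.
Claim 5 — €6,965: 50% coinsurance on €6,965 = €3,482.50. Adding that to €4,153 gives €7,635.50, past the €5,525 cap; traveler pays only €5,525 − €4,153 = €1,372. Insurer: €6,965 − €1,372 = €5,593.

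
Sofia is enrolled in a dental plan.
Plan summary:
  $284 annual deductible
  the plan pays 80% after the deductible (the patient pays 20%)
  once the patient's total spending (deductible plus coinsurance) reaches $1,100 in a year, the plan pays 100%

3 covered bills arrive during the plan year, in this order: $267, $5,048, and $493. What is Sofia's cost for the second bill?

Claim 1 ($267): all of it applies to the deductible. Cost to patient: $267. OOP to date $267.
Claim 2 ($5,048): $17 to deductible, leaving $5,031; coinsurance $5,031 × 20% = $1,006.20. Deductible plus coinsurance: $17 + $1,006.20 = $1,023.20. That would push OOP to $1,290.20, over the $1,100 cap, so patient pays $1,100 − $267 = $833.

$833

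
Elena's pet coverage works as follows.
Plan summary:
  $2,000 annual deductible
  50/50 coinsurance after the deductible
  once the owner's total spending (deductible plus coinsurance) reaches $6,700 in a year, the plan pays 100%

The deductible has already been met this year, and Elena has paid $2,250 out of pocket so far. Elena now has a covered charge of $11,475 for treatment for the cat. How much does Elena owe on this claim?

The deductible is already satisfied, so the full bill goes to coinsurance.
50% of $11,475 = $5,737.50 falls to the owner.
Adding $5,737.50 to the $2,250 already spent would give $7,987.50, which exceeds the $6,700 cap; the owner pays just $6,700 − $2,250 = $4,450.

$4,450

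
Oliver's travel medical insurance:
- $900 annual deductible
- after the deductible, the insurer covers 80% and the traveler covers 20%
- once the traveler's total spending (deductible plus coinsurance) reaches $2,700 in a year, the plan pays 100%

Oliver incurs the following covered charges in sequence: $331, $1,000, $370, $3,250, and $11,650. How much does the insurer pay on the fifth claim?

$10,660.20

Claim 1 ($331): entire amount goes to the deductible. Traveler pays $331; OOP now $331. Plan pays $331 − $331 = $0.
Claim 2 ($1,000): $569 to deductible, leaving $431; 20% of $431 = $86.20. Traveler pays $655.20; OOP now $986.20. Insurer: $1,000 − $655.20 = $344.80.
Claim 3 ($370): deductible met; 20% of $370 = $74. Traveler pays $74; OOP now $1,060.20. Plan pays $370 − $74 = $296.
Claim 4 ($3,250): 20% coinsurance on $3,250 = $650. Traveler pays $650; OOP now $1,710.20. Insurer: $3,250 − $650 = $2,600.
Claim 5 ($11,650): deductible met; 20% of $11,650 = $2,330. OOP would hit $4,040.20 > $2,700, so the cap limits the traveler to $2,700 − $1,710.20 = $989.80. Plan pays $11,650 − $989.80 = $10,660.20.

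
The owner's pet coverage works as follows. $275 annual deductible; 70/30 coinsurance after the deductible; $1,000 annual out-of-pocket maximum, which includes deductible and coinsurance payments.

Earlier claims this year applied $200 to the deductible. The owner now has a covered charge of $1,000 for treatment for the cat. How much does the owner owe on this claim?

$352.50

Remaining deductible: $275 − $200 = $75.
After the $75 deductible portion, $1,000 − $75 = $925 is subject to coinsurance.
Owner's 30% share of $925 is $277.50.
So the owner owes $75 + $277.50 = $352.50 before any cap.
Cumulative spending $200 + $352.50 = $552.50 stays under the $1,000 maximum.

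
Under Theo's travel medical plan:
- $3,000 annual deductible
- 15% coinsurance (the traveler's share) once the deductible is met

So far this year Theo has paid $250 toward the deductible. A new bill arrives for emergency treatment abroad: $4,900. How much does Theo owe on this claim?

Deductible still to meet: $3,000 − $250 = $2,750.
After the $2,750 deductible portion, $4,900 − $2,750 = $2,150 is subject to coinsurance.
Coinsurance: $2,150 × 15% = $322.50.
That puts the traveler's cost at $2,750 + $322.50 = $3,072.50.

$3,072.50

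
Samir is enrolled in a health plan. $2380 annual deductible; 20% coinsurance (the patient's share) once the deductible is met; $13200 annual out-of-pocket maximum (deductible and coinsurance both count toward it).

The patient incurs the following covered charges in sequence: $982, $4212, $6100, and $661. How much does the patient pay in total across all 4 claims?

Claim 1 ($982): entire amount goes to the deductible. Cost to patient: $982. OOP to date $982.
Claim 2 ($4212): $1398 to deductible, leaving $2814; patient's 20% is $562.80. Cost to patient: $1960.80. OOP to date $2942.80.
Claim 3 ($6100): 20% coinsurance on $6100 = $1220. Patient pays $1220; OOP now $4162.80.
Claim 4 ($661): 20% coinsurance on $661 = $132.20. Patient owes $132.20 (running OOP $4295).
Summing the patient's payments: $982 + $1960.80 + $1220 + $132.20 = $4295.

$4295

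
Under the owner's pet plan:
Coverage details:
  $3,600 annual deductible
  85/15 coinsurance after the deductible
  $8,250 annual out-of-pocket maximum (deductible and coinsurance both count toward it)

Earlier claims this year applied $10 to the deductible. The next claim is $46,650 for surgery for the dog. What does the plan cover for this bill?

Deductible still to meet: $3,600 − $10 = $3,590.
The remaining $43,060 (= $46,650 − $3,590) moves to coinsurance.
15% of $43,060 = $6,459 falls to the owner.
So the owner owes $3,590 + $6,459 = $10,049 before any cap.
That would bring total out-of-pocket to $10,059, past the $8,250 cap. The owner is capped at $8,250 − $10 = $8,240 on this claim.
The insurer covers the remainder: $46,650 − $8,240 = $38,410.

$38,410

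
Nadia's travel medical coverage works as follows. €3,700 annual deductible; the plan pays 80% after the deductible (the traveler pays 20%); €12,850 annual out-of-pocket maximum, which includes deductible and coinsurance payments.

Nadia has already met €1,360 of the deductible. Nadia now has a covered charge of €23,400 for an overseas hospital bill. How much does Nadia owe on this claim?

Remaining deductible: €3,700 − €1,360 = €2,340.
The remaining €21,060 (= €23,400 − €2,340) moves to coinsurance.
Coinsurance: €21,060 × 20% = €4,212.
That puts the traveler's cost at €2,340 + €4,212 = €6,552 before any cap.
Cumulative spending €1,360 + €6,552 = €7,912 stays under the €12,850 maximum.

€6,552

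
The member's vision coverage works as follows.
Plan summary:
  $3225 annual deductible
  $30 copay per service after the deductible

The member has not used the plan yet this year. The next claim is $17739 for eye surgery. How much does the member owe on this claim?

$3255

Nothing has been paid toward the $3225 deductible, so the first $3225 of this charge is applied there.
The remaining $14514 (= $17739 − $3225) moves to the copay.
Copay on this service: $30.
So the member owes $3225 + $30 = $3255.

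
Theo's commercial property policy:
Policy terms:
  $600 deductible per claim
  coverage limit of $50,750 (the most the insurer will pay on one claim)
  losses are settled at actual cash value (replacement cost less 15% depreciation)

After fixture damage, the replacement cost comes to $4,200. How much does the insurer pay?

At 15% depreciation, ACV = $4,200 − $630 = $3,570.
After the deductible, $3,570 − $600 = $2,970 remains.
That's under the $50,750 cap, so the insurer reimburses the full $2,970.

$2,970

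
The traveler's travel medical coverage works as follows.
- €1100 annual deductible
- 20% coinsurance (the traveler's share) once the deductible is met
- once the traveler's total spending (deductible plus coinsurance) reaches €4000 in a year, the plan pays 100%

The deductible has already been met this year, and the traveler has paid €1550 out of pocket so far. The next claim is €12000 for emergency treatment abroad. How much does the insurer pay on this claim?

With the deductible met, the entire €12000 is subject to coinsurance.
Coinsurance: €12000 × 20% = €2400.
Year-to-date out-of-pocket becomes €1550 + €2400 = €3950, still under the €4000 maximum, so no cap applies.
The plan picks up €12000 − €2400 = €9600.

€9600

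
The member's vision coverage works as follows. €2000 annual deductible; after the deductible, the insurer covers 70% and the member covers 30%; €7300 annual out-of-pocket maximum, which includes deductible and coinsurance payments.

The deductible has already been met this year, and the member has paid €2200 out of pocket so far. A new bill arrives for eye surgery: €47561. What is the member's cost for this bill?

The deductible is already satisfied, so the full bill goes to coinsurance.
Member's 30% share of €47561 is €14268.30.
That would bring total out-of-pocket to €16468.30, past the €7300 cap. The member is capped at €7300 − €2200 = €5100 on this claim.

€5100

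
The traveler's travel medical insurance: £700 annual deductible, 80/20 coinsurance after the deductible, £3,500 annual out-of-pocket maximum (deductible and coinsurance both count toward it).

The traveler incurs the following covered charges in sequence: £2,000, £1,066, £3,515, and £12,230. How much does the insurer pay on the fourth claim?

Bill 1, £2,000: £700 finishes the deductible; £1,300 goes to coinsurance; traveler's 20% is £260. Traveler pays £960; OOP now £960. Plan pays £2,000 − £960 = £1,040.
Bill 2, £1,066: deductible met; 20% of £1,066 = £213.20. Traveler owes £213.20 (running OOP £1,173.20). Insurer: £1,066 − £213.20 = £852.80.
Bill 3, £3,515: 20% coinsurance on £3,515 = £703. Traveler pays £703; OOP now £1,876.20. Plan pays £3,515 − £703 = £2,812.
Bill 4, £12,230: deductible already satisfied, so traveler's share is 20% × £12,230 = £2,446. OOP would hit £4,322.20 > £3,500, so the cap limits the traveler to £3,500 − £1,876.20 = £1,623.80. Plan pays £12,230 − £1,623.80 = £10,606.20.

£10,606.20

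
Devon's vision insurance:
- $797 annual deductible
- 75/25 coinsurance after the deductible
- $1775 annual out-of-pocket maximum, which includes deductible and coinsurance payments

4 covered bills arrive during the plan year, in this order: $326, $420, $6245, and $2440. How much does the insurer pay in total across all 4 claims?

$7656

#1 ($326): entire amount goes to the deductible. Member pays $326; OOP now $326. Insurer: $326 − $326 = $0.
#2 ($420): entire amount goes to the deductible. Member pays $420; OOP now $746. Insurer: $420 − $420 = $0.
#3 ($6245): $51 finishes the deductible; $6194 goes to coinsurance; coinsurance $6194 × 25% = $1548.50. Together that's $51 + $1548.50 = $1599.50. OOP would hit $2345.50 > $1775, so the cap limits the member to $1775 − $746 = $1029. Insurer: $6245 − $1029 = $5216.
#4 ($2440): deductible met; 25% of $2440 = $610. That would push OOP to $2385, over the $1775 cap, so member pays $1775 − $1775 = $0. Insurer: $2440 − $0 = $2440.
Insurer total: $0 + $0 + $5216 + $2440 = $7656.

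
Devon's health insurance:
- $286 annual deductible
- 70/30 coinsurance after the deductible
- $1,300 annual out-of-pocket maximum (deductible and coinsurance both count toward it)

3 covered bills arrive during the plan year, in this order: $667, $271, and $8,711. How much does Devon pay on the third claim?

#1 ($667): $286 finishes the deductible; $381 goes to coinsurance; coinsurance $381 × 30% = $114.30. Patient pays $400.30; OOP now $400.30.
#2 ($271): 30% coinsurance on $271 = $81.30. Cost to patient: $81.30. OOP to date $481.60.
#3 ($8,711): 30% coinsurance on $8,711 = $2,613.30. Adding that to $481.60 gives $3,094.90, past the $1,300 cap; patient pays only $1,300 − $481.60 = $818.40.

$818.40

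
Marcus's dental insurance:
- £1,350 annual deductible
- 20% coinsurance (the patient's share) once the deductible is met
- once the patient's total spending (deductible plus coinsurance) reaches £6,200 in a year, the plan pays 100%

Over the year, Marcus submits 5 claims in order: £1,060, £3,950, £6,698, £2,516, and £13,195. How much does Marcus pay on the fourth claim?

Bill 1, £1,060: all of it applies to the deductible. Patient pays £1,060; OOP now £1,060.
Bill 2, £3,950: £290 to deductible, leaving £3,660; patient's 20% is £732. Patient owes £1,022 (running OOP £2,082).
Bill 3, £6,698: deductible met; 20% of £6,698 = £1,339.60. Patient owes £1,339.60 (running OOP £3,421.60).
Bill 4, £2,516: deductible already satisfied, so patient's share is 20% × £2,516 = £503.20. Cost to patient: £503.20. OOP to date £3,924.80.

£503.20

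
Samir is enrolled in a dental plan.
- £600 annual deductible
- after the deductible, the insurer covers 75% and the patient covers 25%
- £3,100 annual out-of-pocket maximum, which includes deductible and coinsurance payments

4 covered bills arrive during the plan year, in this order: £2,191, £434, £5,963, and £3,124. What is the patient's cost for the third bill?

£1,490.75

#1 (£2,191): deductible takes £600, £1,591 remains; patient's 25% is £397.75. Patient pays £997.75; OOP now £997.75.
#2 (£434): deductible met; 25% of £434 = £108.50. Cost to patient: £108.50. OOP to date £1,106.25.
#3 (£5,963): 25% coinsurance on £5,963 = £1,490.75. Cost to patient: £1,490.75. OOP to date £2,597.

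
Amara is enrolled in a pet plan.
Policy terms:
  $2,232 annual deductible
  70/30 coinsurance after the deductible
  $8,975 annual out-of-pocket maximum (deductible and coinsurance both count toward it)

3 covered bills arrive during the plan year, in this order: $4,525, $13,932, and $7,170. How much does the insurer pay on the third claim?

$5,294.50

Claim 1 — $4,525: deductible takes $2,232, $2,293 remains; owner's 30% is $687.90. Owner owes $2,919.90 (running OOP $2,919.90). Plan pays $4,525 − $2,919.90 = $1,605.10.
Claim 2 — $13,932: deductible met; 30% of $13,932 = $4,179.60. Cost to owner: $4,179.60. OOP to date $7,099.50. Plan pays $13,932 − $4,179.60 = $9,752.40.
Claim 3 — $7,170: 30% coinsurance on $7,170 = $2,151. That would push OOP to $9,250.50, over the $8,975 cap, so owner pays $8,975 − $7,099.50 = $1,875.50. Plan pays $7,170 − $1,875.50 = $5,294.50.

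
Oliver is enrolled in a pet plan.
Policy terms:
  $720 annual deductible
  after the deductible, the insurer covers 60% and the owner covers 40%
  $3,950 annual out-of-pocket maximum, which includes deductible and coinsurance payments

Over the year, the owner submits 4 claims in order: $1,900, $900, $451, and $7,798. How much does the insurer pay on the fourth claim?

Bill 1, $1,900: $720 to deductible, leaving $1,180; owner's 40% is $472. Owner pays $1,192; OOP now $1,192. Insurer: $1,900 − $1,192 = $708.
Bill 2, $900: 40% coinsurance on $900 = $360. Cost to owner: $360. OOP to date $1,552. Plan pays $900 − $360 = $540.
Bill 3, $451: deductible already satisfied, so owner's share is 40% × $451 = $180.40. Owner owes $180.40 (running OOP $1,732.40). Insurer: $451 − $180.40 = $270.60.
Bill 4, $7,798: deductible already satisfied, so owner's share is 40% × $7,798 = $3,119.20. That would push OOP to $4,851.60, over the $3,950 cap, so owner pays $3,950 − $1,732.40 = $2,217.60. Plan pays $7,798 − $2,217.60 = $5,580.40.

$5,580.40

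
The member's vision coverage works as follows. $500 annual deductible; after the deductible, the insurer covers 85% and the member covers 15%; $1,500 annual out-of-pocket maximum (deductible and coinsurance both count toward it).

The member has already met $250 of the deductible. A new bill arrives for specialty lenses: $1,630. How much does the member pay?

$457

Remaining deductible: $500 − $250 = $250.
The remaining $1,380 (= $1,630 − $250) moves to coinsurance.
15% of $1,380 = $207 falls to the member.
Member responsibility before any cap: $250 + $207 = $457.
Year-to-date out-of-pocket becomes $250 + $457 = $707, still under the $1,500 maximum, so no cap applies.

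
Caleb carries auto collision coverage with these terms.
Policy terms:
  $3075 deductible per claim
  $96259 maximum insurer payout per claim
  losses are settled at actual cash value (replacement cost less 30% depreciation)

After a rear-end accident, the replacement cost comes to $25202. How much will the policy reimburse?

$14566.40

Actual cash value after 30% depreciation: $25202 × 70% = $17641.40.
Less the $3075 deductible: $17641.40 − $3075 = $14566.40.
That's under the $96259 cap, so the insurer reimburses the full $14566.40.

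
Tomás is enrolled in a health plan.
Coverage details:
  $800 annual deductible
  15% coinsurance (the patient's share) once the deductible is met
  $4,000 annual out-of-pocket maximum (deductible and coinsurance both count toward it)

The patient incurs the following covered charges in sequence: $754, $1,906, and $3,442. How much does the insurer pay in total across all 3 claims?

Claim 1 ($754): all of it applies to the deductible. Cost to patient: $754. OOP to date $754. Plan pays $754 − $754 = $0.
Claim 2 ($1,906): $46 to deductible, leaving $1,860; 15% of $1,860 = $279. Cost to patient: $325. OOP to date $1,079. Insurer: $1,906 − $325 = $1,581.
Claim 3 ($3,442): 15% coinsurance on $3,442 = $516.30. Cost to patient: $516.30. OOP to date $1,595.30. Insurer: $3,442 − $516.30 = $2,925.70.
Insurer total = bills − patient's total = $6,102 − $1,595.30 = $4,506.70.

$4,506.70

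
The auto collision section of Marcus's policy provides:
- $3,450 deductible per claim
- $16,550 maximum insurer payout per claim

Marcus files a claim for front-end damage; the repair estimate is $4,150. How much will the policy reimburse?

Subtract the deductible: $4,150 − $3,450 = $700.
That's under the $16,550 cap, so the insurer reimburses the full $700.

$700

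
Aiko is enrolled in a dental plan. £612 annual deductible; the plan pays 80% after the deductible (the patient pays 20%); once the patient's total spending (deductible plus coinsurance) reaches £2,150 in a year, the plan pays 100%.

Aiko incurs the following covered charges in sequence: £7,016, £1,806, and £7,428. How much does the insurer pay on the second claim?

£1,548.80

#1 (£7,016): £612 to deductible, leaving £6,404; 20% of £6,404 = £1,280.80. Patient owes £1,892.80 (running OOP £1,892.80). Insurer: £7,016 − £1,892.80 = £5,123.20.
#2 (£1,806): deductible met; 20% of £1,806 = £361.20. Adding that to £1,892.80 gives £2,254, past the £2,150 cap; patient pays only £2,150 − £1,892.80 = £257.20. Insurer: £1,806 − £257.20 = £1,548.80.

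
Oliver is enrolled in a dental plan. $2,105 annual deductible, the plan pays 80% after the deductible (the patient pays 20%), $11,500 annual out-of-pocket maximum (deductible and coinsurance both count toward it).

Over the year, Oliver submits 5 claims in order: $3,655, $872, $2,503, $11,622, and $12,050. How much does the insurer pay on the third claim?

$2,002.40

#1 ($3,655): $2,105 to deductible, leaving $1,550; coinsurance $1,550 × 20% = $310. Cost to patient: $2,415. OOP to date $2,415. Insurer: $3,655 − $2,415 = $1,240.
#2 ($872): deductible already satisfied, so patient's share is 20% × $872 = $174.40. Patient pays $174.40; OOP now $2,589.40. Insurer: $872 − $174.40 = $697.60.
#3 ($2,503): 20% coinsurance on $2,503 = $500.60. Patient pays $500.60; OOP now $3,090. Insurer: $2,503 − $500.60 = $2,002.40.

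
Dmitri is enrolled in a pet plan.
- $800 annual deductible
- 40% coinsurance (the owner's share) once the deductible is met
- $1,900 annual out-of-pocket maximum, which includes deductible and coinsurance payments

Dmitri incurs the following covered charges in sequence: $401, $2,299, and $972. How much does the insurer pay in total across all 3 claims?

$1,772

Claim 1 — $401: fully absorbed by the deductible. Cost to owner: $401. OOP to date $401. Plan pays $401 − $401 = $0.
Claim 2 — $2,299: deductible takes $399, $1,900 remains; owner's 40% is $760. Owner pays $1,159; OOP now $1,560. Plan pays $2,299 − $1,159 = $1,140.
Claim 3 — $972: deductible met; 40% of $972 = $388.80. Adding that to $1,560 gives $1,948.80, past the $1,900 cap; owner pays only $1,900 − $1,560 = $340. Insurer: $972 − $340 = $632.
Insurer total = bills − owner's total = $3,672 − $1,900 = $1,772.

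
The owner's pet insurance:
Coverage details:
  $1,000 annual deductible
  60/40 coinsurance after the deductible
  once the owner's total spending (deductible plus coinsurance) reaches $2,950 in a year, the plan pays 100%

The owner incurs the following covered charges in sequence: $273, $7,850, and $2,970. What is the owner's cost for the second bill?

$2,677

#1 ($273): all of it applies to the deductible. Cost to owner: $273. OOP to date $273.
#2 ($7,850): $727 to deductible, leaving $7,123; coinsurance $7,123 × 40% = $2,849.20. Claim cost before the cap: $727 + $2,849.20 = $3,576.20. Adding that to $273 gives $3,849.20, past the $2,950 cap; owner pays only $2,950 − $273 = $2,677.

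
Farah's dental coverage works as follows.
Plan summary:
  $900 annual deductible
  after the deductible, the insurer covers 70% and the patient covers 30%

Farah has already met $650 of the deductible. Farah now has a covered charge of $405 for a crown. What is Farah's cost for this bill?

$296.50

Deductible still to meet: $900 − $650 = $250.
After the $250 deductible portion, $405 − $250 = $155 is subject to coinsurance.
Patient's 30% share of $155 is $46.50.
Patient responsibility: $250 + $46.50 = $296.50.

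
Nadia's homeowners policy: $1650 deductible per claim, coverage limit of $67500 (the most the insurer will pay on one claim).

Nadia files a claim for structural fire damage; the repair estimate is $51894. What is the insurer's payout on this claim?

$50244

Less the $1650 deductible: $51894 − $1650 = $50244.
$50244 ≤ $67500, so the limit doesn't bind; insurer pays $50244.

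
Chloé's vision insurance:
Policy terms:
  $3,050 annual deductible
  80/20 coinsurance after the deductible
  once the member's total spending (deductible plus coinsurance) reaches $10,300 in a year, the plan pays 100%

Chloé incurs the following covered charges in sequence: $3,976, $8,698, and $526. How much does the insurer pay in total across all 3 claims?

Claim 1 — $3,976: deductible takes $3,050, $926 remains; 20% of $926 = $185.20. Member owes $3,235.20 (running OOP $3,235.20). Plan pays $3,976 − $3,235.20 = $740.80.
Claim 2 — $8,698: deductible already satisfied, so member's share is 20% × $8,698 = $1,739.60. Cost to member: $1,739.60. OOP to date $4,974.80. Plan pays $8,698 − $1,739.60 = $6,958.40.
Claim 3 — $526: deductible already satisfied, so member's share is 20% × $526 = $105.20. Member owes $105.20 (running OOP $5,080). Plan pays $526 − $105.20 = $420.80.
Insurer total: $740.80 + $6,958.40 + $420.80 = $8,120.

$8,120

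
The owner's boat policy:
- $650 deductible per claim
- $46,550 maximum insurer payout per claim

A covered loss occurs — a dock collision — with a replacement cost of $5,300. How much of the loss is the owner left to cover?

$650

Less the $650 deductible: $5,300 − $650 = $4,650.
$4,650 ≤ $46,550, so the limit doesn't bind; insurer pays $4,650.
The owner bears the rest of the original loss: $5,300 − $4,650 = $650.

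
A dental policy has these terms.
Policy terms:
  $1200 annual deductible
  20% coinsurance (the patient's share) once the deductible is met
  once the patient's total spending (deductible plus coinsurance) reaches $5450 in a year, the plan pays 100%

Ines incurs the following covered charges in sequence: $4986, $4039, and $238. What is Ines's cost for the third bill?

$47.60

#1 ($4986): deductible takes $1200, $3786 remains; patient's 20% is $757.20. Cost to patient: $1957.20. OOP to date $1957.20.
#2 ($4039): deductible already satisfied, so patient's share is 20% × $4039 = $807.80. Cost to patient: $807.80. OOP to date $2765.
#3 ($238): deductible already satisfied, so patient's share is 20% × $238 = $47.60. Patient pays $47.60; OOP now $2812.60.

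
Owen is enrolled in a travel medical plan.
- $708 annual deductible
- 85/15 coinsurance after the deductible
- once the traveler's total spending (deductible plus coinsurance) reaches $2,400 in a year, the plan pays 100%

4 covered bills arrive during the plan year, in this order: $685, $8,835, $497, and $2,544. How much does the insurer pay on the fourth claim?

$2,248.35

Bill 1, $685: fully absorbed by the deductible. Traveler owes $685 (running OOP $685). Plan pays $685 − $685 = $0.
Bill 2, $8,835: $23 to deductible, leaving $8,812; coinsurance $8,812 × 15% = $1,321.80. Traveler owes $1,344.80 (running OOP $2,029.80). Insurer: $8,835 − $1,344.80 = $7,490.20.
Bill 3, $497: deductible met; 15% of $497 = $74.55. Cost to traveler: $74.55. OOP to date $2,104.35. Insurer: $497 − $74.55 = $422.45.
Bill 4, $2,544: deductible met; 15% of $2,544 = $381.60. That would push OOP to $2,485.95, over the $2,400 cap, so traveler pays $2,400 − $2,104.35 = $295.65. Plan pays $2,544 − $295.65 = $2,248.35.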